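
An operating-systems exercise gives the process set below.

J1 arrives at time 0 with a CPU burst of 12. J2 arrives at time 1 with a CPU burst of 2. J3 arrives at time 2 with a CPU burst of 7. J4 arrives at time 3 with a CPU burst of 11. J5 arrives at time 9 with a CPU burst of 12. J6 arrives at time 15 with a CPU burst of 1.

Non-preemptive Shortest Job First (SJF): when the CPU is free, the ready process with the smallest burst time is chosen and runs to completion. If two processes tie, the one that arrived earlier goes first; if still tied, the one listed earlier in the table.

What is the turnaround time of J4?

Timeline: | J1 0-12 | J2 12-14 | J3 14-21 | J6 21-22 | J4 22-33 | J5 33-45 |
Completion: J1=12  J2=14  J3=21  J4=33  J5=45  J6=22
Turnaround(J4) = completion − arrival = 33 − 3 = 30

30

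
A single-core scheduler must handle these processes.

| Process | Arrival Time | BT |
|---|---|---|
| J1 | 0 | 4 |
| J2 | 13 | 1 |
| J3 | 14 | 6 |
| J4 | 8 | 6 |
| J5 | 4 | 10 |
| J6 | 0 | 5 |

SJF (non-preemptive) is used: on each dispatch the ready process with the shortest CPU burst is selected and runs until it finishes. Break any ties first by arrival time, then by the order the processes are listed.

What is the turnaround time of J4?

7

Timeline: | J1 0-4 | J6 4-9 | J4 9-15 | J2 15-16 | J3 16-22 | J5 22-32 |
Completion: J1=4  J2=16  J3=22  J4=15  J5=32  J6=9
Turnaround (C−A): J1=4  J2=3  J3=8  J4=7  J5=28  J6=9
Turnaround(J4) = completion − arrival = 15 − 8 = 7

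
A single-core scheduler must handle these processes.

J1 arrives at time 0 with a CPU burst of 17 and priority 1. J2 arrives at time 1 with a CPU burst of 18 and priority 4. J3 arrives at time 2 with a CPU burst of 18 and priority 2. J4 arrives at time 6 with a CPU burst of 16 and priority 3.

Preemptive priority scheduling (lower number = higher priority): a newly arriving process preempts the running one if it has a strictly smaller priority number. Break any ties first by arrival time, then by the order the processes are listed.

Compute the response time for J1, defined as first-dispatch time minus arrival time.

0

Gantt: | J1 0-17 | J3 17-35 | J4 35-51 | J2 51-69 |
Completion: J1=17  J2=69  J3=35  J4=51
Turnaround (C−A): J1=17  J2=68  J3=33  J4=45
Response(J1) = first start − arrival = 0 − 0 = 0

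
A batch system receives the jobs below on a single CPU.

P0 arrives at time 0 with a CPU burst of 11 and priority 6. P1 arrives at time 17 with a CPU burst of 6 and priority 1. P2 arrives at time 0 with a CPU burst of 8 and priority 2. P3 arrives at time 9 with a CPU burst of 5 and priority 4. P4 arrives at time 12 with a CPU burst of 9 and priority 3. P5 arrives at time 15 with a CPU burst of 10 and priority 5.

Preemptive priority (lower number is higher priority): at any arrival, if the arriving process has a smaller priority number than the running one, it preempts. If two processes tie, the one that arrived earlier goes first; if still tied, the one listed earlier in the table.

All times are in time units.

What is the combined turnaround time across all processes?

Schedule: | P2 0-8 | P0 8-9 | P3 9-12 | P4 12-17 | P1 17-23 | P4 23-27 | P3 27-29 | P5 29-39 | P0 39-49 |
Completion: P0=49  P1=23  P2=8  P3=29  P4=27  P5=39
Turnaround (C−A): P0=49  P1=6  P2=8  P3=20  P4=15  P5=24
Turnaround = completion − arrival: P0=49, P1=6, P2=8, P3=20, P4=15, P5=24
Total turnaround = 49 + 6 + 8 + 20 + 15 + 24 = 122

122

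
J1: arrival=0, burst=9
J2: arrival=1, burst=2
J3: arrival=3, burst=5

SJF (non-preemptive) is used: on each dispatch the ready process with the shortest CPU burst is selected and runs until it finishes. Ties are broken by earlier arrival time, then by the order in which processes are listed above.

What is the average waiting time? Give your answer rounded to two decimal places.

Schedule: | J1 0-9 | J2 9-11 | J3 11-16 |
Completion: J1=9  J2=11  J3=16
Waiting times: J1=0, J2=8, J3=8
Average waiting = (0+8+8) / 3 = 16/3 = 5.33

5.33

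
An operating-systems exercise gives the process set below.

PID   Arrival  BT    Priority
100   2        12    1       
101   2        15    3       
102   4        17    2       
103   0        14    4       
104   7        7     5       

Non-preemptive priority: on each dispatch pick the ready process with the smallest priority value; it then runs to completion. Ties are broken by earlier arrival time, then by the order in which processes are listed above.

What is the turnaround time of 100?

Timeline: | 103 0-14 | 100 14-26 | 102 26-43 | 101 43-58 | 104 58-65 |
Completion: 100=26  101=58  102=43  103=14  104=65
Turnaround (C−A): 100=24  101=56  102=39  103=14  104=58
Turnaround(100) = completion − arrival = 26 − 2 = 24

24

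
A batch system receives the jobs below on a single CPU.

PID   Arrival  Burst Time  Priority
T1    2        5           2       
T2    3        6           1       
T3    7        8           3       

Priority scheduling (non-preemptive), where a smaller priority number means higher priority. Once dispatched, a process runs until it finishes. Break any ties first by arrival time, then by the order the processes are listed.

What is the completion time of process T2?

13

Timeline: | idle 0-2 | T1 2-7 | T2 7-13 | T3 13-21 |
Completion: T1=7  T2=13  T3=21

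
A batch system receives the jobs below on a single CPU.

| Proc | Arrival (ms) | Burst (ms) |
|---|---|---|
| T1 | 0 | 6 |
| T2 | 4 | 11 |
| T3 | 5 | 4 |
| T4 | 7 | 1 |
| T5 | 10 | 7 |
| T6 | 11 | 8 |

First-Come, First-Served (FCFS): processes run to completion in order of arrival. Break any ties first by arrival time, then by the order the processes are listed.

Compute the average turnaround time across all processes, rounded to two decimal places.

15.83

Timeline: | T1 0-6 | T2 6-17 | T3 17-21 | T4 21-22 | T5 22-29 | T6 29-37 |
Completion: T1=6  T2=17  T3=21  T4=22  T5=29  T6=37
Turnaround times: T1=6, T2=13, T3=16, T4=15, T5=19, T6=26
Average turnaround = (6+13+16+15+19+26) / 6 = 95/6 = 15.83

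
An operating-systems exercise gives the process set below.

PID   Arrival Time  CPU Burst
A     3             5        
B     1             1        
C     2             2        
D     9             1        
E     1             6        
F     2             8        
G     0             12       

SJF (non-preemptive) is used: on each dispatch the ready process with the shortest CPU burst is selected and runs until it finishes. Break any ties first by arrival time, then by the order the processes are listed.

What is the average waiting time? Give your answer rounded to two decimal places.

Gantt: | G 0-12 | B 12-13 | D 13-14 | C 14-16 | A 16-21 | E 21-27 | F 27-35 |
Completion: A=21  B=13  C=16  D=14  E=27  F=35  G=12
Turnaround (C−A): A=18  B=12  C=14  D=5  E=26  F=33  G=12
Waiting times: A=13, B=11, C=12, D=4, E=20, F=25, G=0
Average waiting = (13+11+12+4+20+25+0) / 7 = 85/7 = 12.14

12.14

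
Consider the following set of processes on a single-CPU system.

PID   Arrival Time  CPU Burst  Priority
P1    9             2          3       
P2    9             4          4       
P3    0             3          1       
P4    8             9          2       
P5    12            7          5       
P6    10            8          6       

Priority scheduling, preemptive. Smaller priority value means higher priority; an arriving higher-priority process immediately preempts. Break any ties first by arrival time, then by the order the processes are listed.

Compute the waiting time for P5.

11

Schedule: | P3 0-3 | idle 3-8 | P4 8-17 | P1 17-19 | P2 19-23 | P5 23-30 | P6 30-38 |
Completion: P1=19  P2=23  P3=3  P4=17  P5=30  P6=38
Turnaround (C−A): P1=10  P2=14  P3=3  P4=9  P5=18  P6=28
Waiting(P5) = turnaround − burst = 18 − 7 = 11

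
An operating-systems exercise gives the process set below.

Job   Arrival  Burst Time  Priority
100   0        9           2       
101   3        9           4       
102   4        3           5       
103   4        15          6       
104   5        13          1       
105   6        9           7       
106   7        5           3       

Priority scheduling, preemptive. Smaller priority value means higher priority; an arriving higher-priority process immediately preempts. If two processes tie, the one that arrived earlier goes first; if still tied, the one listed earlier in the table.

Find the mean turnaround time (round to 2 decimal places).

Schedule: | 100 0-5 | 104 5-18 | 100 18-22 | 106 22-27 | 101 27-36 | 102 36-39 | 103 39-54 | 105 54-63 |
Completion: 100=22  101=36  102=39  103=54  104=18  105=63  106=27
Turnaround times: 100=22, 101=33, 102=35, 103=50, 104=13, 105=57, 106=20
Average turnaround = (22+33+35+50+13+57+20) / 7 = 230/7 = 32.86

32.86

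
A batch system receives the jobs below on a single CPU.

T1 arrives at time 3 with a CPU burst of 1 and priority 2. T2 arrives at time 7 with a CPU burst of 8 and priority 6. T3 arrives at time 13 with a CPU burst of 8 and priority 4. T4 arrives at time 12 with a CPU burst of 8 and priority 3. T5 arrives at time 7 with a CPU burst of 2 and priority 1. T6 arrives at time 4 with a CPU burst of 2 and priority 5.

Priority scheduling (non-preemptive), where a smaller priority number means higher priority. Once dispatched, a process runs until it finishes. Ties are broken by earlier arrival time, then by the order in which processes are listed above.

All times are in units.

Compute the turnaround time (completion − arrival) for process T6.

2

Timeline: | idle 0-3 | T1 3-4 | T6 4-6 | idle 6-7 | T5 7-9 | T2 9-17 | T4 17-25 | T3 25-33 |
Completion: T1=4  T2=17  T3=33  T4=25  T5=9  T6=6
Turnaround(T6) = completion − arrival = 6 − 4 = 2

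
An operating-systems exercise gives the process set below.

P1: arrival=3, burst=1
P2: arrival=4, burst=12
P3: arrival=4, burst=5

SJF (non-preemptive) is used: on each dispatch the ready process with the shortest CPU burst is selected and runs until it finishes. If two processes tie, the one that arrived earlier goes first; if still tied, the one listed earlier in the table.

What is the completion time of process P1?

Schedule: | idle 0-3 | P1 3-4 | P3 4-9 | P2 9-21 |
Completion: P1=4  P2=21  P3=9
Turnaround (C−A): P1=1  P2=17  P3=5

4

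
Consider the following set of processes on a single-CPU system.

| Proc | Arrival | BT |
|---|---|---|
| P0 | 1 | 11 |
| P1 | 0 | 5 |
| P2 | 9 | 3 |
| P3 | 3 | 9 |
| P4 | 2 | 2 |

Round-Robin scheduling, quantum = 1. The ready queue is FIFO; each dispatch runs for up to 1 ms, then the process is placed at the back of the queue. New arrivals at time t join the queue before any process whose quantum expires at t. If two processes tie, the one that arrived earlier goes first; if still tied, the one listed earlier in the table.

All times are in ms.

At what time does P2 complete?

Schedule: | P1 0-1 | P0 1-2 | P1 2-3 | P4 3-4 | P0 4-5 | P3 5-6 | P1 6-7 | P4 7-8 | P0 8-9 | P3 9-10 | P1 10-11 | P2 11-12 | P0 12-13 | P3 13-14 | P1 14-15 | P2 15-16 | P0 16-17 | P3 17-18 | P2 18-19 | P0 19-20 | P3 20-21 | P0 21-22 | P3 22-23 | P0 23-24 | P3 24-25 | P0 25-26 | P3 26-27 | P0 27-28 | P3 28-29 | P0 29-30 |
Completion: P0=30  P1=15  P2=19  P3=29  P4=8
Turnaround (C−A): P0=29  P1=15  P2=10  P3=26  P4=6

19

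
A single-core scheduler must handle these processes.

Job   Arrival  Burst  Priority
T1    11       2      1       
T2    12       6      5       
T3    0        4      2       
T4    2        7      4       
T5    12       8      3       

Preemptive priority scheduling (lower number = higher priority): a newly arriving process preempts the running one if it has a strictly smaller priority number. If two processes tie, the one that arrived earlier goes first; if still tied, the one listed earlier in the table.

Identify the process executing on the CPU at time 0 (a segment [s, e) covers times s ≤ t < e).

Gantt: | T3 0-4 | T4 4-11 | T1 11-13 | T5 13-21 | T2 21-27 |
Completion: T1=13  T2=27  T3=4  T4=11  T5=21

T3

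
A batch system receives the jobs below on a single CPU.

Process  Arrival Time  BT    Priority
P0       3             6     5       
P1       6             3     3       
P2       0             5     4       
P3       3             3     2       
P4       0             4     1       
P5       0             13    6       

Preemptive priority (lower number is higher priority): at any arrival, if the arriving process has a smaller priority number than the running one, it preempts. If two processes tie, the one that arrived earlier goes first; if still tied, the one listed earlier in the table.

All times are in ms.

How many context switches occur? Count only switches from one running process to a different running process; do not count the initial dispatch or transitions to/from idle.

5

Timeline: | P4 0-4 | P3 4-7 | P1 7-10 | P2 10-15 | P0 15-21 | P5 21-34 |
Completion: P0=21  P1=10  P2=15  P3=7  P4=4  P5=34
Turnaround (C−A): P0=18  P1=4  P2=15  P3=4  P4=4  P5=34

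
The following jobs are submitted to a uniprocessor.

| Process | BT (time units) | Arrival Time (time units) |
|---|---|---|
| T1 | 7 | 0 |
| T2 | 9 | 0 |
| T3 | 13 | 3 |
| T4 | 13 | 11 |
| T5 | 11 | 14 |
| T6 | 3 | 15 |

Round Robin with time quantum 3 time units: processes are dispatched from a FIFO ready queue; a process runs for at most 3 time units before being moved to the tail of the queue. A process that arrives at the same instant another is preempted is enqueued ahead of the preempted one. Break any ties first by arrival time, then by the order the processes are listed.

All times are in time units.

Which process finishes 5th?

T5

Schedule: | T1 0-3 | T2 3-6 | T3 6-9 | T1 9-12 | T2 12-15 | T3 15-18 | T4 18-21 | T1 21-22 | T5 22-25 | T6 25-28 | T2 28-31 | T3 31-34 | T4 34-37 | T5 37-40 | T3 40-43 | T4 43-46 | T5 46-49 | T3 49-50 | T4 50-53 | T5 53-55 | T4 55-56 |
Completion: T1=22  T2=31  T3=50  T4=56  T5=55  T6=28
Turnaround (C−A): T1=22  T2=31  T3=47  T4=45  T5=41  T6=13
Finish order: T1 → T6 → T2 → T3 → T5 → T4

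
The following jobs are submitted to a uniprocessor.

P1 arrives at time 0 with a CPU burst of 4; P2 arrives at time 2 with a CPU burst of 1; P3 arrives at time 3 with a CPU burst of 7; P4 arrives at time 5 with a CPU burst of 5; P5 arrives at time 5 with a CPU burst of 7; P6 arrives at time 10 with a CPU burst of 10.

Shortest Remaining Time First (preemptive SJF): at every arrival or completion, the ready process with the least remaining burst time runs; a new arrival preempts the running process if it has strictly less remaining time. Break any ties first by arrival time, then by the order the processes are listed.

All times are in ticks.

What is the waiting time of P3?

7

Schedule: | P1 0-2 | P2 2-3 | P1 3-5 | P4 5-10 | P3 10-17 | P5 17-24 | P6 24-34 |
Completion: P1=5  P2=3  P3=17  P4=10  P5=24  P6=34
Waiting(P3) = turnaround − burst = 14 − 7 = 7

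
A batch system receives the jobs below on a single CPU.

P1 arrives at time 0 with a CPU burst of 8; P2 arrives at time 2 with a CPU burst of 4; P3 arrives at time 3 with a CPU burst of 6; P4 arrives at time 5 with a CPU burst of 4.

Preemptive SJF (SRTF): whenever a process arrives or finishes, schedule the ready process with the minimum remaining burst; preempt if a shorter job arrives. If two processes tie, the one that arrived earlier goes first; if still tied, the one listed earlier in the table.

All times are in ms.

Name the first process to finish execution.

P2

Schedule: | P1 0-2 | P2 2-6 | P4 6-10 | P1 10-16 | P3 16-22 |
Completion: P1=16  P2=6  P3=22  P4=10
Finish order: P2 → P4 → P1 → P3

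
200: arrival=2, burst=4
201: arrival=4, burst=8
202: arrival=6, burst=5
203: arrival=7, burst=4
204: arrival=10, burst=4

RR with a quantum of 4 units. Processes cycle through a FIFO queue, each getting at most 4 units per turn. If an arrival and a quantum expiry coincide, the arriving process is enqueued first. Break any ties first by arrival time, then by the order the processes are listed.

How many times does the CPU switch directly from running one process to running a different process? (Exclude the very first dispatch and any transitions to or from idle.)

Timeline: | idle 0-2 | 200 2-6 | 201 6-10 | 202 10-14 | 203 14-18 | 204 18-22 | 201 22-26 | 202 26-27 |
Completion: 200=6  201=26  202=27  203=18  204=22
Turnaround (C−A): 200=4  201=22  202=21  203=11  204=12

6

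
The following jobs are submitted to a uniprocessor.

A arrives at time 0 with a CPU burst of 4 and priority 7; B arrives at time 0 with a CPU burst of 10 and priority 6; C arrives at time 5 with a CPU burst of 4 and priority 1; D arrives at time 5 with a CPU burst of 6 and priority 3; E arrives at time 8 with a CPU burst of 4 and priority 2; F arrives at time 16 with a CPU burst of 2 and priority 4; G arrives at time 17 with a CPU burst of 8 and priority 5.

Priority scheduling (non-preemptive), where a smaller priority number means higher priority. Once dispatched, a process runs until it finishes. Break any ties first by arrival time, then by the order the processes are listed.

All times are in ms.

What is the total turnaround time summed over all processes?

Timeline: | B 0-10 | C 10-14 | E 14-18 | D 18-24 | F 24-26 | G 26-34 | A 34-38 |
Completion: A=38  B=10  C=14  D=24  E=18  F=26  G=34
Turnaround (C−A): A=38  B=10  C=9  D=19  E=10  F=10  G=17
Turnaround = completion − arrival: A=38, B=10, C=9, D=19, E=10, F=10, G=17
Total turnaround = 38 + 10 + 9 + 19 + 10 + 10 + 17 = 113

113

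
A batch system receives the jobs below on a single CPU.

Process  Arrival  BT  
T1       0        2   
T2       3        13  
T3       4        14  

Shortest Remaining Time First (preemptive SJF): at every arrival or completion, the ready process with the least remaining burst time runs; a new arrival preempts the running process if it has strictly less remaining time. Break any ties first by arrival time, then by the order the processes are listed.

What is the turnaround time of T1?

2

Gantt: | T1 0-2 | idle 2-3 | T2 3-16 | T3 16-30 |
Completion: T1=2  T2=16  T3=30
Turnaround (C−A): T1=2  T2=13  T3=26
Turnaround(T1) = completion − arrival = 2 − 0 = 2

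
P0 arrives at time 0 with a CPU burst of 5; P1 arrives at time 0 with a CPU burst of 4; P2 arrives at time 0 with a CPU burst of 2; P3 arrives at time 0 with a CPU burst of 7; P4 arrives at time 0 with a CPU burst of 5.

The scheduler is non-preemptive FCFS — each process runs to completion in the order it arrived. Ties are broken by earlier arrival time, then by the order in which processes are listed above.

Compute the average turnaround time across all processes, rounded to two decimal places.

13.20

Gantt: | P0 0-5 | P1 5-9 | P2 9-11 | P3 11-18 | P4 18-23 |
Completion: P0=5  P1=9  P2=11  P3=18  P4=23
Turnaround (C−A): P0=5  P1=9  P2=11  P3=18  P4=23
Turnaround times: P0=5, P1=9, P2=11, P3=18, P4=23
Average turnaround = (5+9+11+18+23) / 5 = 66/5 = 13.20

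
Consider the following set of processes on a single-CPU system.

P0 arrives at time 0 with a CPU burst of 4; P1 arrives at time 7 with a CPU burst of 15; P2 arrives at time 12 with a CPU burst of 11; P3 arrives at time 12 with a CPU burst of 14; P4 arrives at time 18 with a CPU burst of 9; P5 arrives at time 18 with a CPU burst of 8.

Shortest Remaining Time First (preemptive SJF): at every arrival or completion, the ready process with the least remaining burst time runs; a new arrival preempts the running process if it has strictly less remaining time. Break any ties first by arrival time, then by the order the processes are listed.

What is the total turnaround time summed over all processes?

Timeline: | P0 0-4 | idle 4-7 | P1 7-22 | P5 22-30 | P4 30-39 | P2 39-50 | P3 50-64 |
Completion: P0=4  P1=22  P2=50  P3=64  P4=39  P5=30
Turnaround (C−A): P0=4  P1=15  P2=38  P3=52  P4=21  P5=12
Turnaround = completion − arrival: P0=4, P1=15, P2=38, P3=52, P4=21, P5=12
Total turnaround = 4 + 15 + 38 + 52 + 21 + 12 = 142

142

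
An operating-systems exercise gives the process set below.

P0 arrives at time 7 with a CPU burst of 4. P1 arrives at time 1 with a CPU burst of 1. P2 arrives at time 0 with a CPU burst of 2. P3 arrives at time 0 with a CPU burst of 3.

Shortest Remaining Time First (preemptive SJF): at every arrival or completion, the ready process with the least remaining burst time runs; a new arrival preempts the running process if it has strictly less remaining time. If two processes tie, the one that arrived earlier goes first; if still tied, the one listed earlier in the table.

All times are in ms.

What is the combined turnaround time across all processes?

14

Schedule: | P2 0-2 | P1 2-3 | P3 3-6 | idle 6-7 | P0 7-11 |
Completion: P0=11  P1=3  P2=2  P3=6
Turnaround (C−A): P0=4  P1=2  P2=2  P3=6
Turnaround = completion − arrival: P0=4, P1=2, P2=2, P3=6
Total turnaround = 4 + 2 + 2 + 6 = 14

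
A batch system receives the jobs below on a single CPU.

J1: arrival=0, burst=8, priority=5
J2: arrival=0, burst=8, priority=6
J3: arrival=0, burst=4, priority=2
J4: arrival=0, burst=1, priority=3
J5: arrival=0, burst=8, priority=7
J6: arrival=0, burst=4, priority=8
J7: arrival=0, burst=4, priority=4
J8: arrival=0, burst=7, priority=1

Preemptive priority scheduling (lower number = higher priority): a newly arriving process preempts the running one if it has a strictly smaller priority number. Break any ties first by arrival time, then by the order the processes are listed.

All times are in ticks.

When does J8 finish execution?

7

Timeline: | J8 0-7 | J3 7-11 | J4 11-12 | J7 12-16 | J1 16-24 | J2 24-32 | J5 32-40 | J6 40-44 |
Completion: J1=24  J2=32  J3=11  J4=12  J5=40  J6=44  J7=16  J8=7
Turnaround (C−A): J1=24  J2=32  J3=11  J4=12  J5=40  J6=44  J7=16  J8=7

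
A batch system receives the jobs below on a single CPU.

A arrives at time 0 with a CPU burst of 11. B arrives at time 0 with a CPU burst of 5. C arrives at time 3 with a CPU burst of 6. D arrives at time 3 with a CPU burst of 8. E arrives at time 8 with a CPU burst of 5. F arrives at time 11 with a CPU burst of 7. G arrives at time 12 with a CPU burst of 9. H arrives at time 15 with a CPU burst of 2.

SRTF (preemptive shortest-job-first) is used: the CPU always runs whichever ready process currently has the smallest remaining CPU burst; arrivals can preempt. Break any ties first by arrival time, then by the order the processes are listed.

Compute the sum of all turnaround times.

Gantt: | B 0-5 | C 5-11 | E 11-16 | H 16-18 | F 18-25 | D 25-33 | G 33-42 | A 42-53 |
Completion: A=53  B=5  C=11  D=33  E=16  F=25  G=42  H=18
Turnaround = completion − arrival: A=53, B=5, C=8, D=30, E=8, F=14, G=30, H=3
Total turnaround = 53 + 5 + 8 + 30 + 8 + 14 + 30 + 3 = 151

151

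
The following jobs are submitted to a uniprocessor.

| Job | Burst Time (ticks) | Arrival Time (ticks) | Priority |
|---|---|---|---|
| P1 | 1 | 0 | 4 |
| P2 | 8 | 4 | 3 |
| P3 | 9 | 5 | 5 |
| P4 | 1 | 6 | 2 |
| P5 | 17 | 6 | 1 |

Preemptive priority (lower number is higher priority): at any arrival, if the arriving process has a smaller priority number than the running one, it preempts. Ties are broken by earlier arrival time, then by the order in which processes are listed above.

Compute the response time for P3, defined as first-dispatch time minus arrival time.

Schedule: | P1 0-1 | idle 1-4 | P2 4-6 | P5 6-23 | P4 23-24 | P2 24-30 | P3 30-39 |
Completion: P1=1  P2=30  P3=39  P4=24  P5=23
Response(P3) = first start − arrival = 30 − 5 = 25

25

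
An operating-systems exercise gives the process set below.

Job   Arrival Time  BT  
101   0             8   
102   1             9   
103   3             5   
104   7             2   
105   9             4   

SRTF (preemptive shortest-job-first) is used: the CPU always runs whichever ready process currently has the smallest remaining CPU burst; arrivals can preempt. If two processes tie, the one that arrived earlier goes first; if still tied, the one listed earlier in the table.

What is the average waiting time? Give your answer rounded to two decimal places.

Timeline: | 101 0-8 | 104 8-10 | 105 10-14 | 103 14-19 | 102 19-28 |
Completion: 101=8  102=28  103=19  104=10  105=14
Waiting times: 101=0, 102=18, 103=11, 104=1, 105=1
Average waiting = (0+18+11+1+1) / 5 = 31/5 = 6.20

6.20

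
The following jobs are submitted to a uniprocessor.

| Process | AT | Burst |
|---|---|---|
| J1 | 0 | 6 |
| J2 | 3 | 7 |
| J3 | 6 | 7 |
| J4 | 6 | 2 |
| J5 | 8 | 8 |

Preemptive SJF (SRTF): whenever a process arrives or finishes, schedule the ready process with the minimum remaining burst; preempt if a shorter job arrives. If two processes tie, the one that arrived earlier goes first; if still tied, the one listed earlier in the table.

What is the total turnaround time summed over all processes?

58

Timeline: | J1 0-6 | J4 6-8 | J2 8-15 | J3 15-22 | J5 22-30 |
Completion: J1=6  J2=15  J3=22  J4=8  J5=30
Turnaround = completion − arrival: J1=6, J2=12, J3=16, J4=2, J5=22
Total turnaround = 6 + 12 + 16 + 2 + 22 = 58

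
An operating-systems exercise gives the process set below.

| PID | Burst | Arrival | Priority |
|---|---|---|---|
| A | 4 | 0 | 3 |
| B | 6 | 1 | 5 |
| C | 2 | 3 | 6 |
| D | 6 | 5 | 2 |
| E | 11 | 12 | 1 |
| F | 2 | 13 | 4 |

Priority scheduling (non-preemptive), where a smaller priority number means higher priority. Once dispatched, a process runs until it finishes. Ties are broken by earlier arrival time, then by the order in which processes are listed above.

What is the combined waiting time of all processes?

52

Gantt: | A 0-4 | B 4-10 | D 10-16 | E 16-27 | F 27-29 | C 29-31 |
Completion: A=4  B=10  C=31  D=16  E=27  F=29
Turnaround (C−A): A=4  B=9  C=28  D=11  E=15  F=16
Waiting = turnaround − burst: A=0, B=3, C=26, D=5, E=4, F=14
Total waiting = 0 + 3 + 26 + 5 + 4 + 14 = 52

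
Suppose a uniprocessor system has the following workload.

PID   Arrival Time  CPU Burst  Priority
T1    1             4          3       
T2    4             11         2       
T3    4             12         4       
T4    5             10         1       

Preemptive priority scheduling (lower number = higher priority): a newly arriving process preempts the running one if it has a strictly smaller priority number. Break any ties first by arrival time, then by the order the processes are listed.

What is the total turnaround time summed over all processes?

Gantt: | idle 0-1 | T1 1-4 | T2 4-5 | T4 5-15 | T2 15-25 | T1 25-26 | T3 26-38 |
Completion: T1=26  T2=25  T3=38  T4=15
Turnaround (C−A): T1=25  T2=21  T3=34  T4=10
Turnaround = completion − arrival: T1=25, T2=21, T3=34, T4=10
Total turnaround = 25 + 21 + 34 + 10 = 90

90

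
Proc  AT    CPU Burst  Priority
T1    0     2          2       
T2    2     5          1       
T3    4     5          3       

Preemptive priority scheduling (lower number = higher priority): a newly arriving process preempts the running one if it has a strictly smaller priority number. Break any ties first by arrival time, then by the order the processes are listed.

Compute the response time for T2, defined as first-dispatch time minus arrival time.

Timeline: | T1 0-2 | T2 2-7 | T3 7-12 |
Completion: T1=2  T2=7  T3=12
Turnaround (C−A): T1=2  T2=5  T3=8
Response(T2) = first start − arrival = 2 − 2 = 0

0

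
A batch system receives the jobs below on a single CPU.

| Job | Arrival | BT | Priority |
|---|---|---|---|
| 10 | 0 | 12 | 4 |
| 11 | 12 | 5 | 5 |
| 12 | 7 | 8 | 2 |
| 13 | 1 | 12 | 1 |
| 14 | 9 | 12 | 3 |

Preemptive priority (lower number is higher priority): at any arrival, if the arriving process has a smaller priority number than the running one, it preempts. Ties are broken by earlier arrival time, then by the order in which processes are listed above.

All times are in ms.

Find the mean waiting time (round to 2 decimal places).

Timeline: | 10 0-1 | 13 1-13 | 12 13-21 | 14 21-33 | 10 33-44 | 11 44-49 |
Completion: 10=44  11=49  12=21  13=13  14=33
Turnaround (C−A): 10=44  11=37  12=14  13=12  14=24
Waiting times: 10=32, 11=32, 12=6, 13=0, 14=12
Average waiting = (32+32+6+0+12) / 5 = 82/5 = 16.40

16.40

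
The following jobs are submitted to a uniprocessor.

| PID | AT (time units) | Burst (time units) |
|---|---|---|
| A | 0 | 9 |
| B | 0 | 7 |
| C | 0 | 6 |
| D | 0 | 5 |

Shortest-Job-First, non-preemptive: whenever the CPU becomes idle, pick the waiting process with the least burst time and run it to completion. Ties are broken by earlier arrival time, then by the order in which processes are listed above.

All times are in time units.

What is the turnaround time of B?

Timeline: | D 0-5 | C 5-11 | B 11-18 | A 18-27 |
Completion: A=27  B=18  C=11  D=5
Turnaround(B) = completion − arrival = 18 − 0 = 18

18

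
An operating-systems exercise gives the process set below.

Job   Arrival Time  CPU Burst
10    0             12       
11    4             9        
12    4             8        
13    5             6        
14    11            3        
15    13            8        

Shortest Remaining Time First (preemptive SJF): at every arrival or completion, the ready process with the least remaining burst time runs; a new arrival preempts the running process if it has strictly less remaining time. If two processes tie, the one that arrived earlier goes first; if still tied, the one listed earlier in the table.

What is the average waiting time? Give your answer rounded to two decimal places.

Schedule: | 10 0-5 | 13 5-11 | 14 11-14 | 10 14-21 | 12 21-29 | 15 29-37 | 11 37-46 |
Completion: 10=21  11=46  12=29  13=11  14=14  15=37
Waiting times: 10=9, 11=33, 12=17, 13=0, 14=0, 15=16
Average waiting = (9+33+17+0+0+16) / 6 = 75/6 = 12.50

12.50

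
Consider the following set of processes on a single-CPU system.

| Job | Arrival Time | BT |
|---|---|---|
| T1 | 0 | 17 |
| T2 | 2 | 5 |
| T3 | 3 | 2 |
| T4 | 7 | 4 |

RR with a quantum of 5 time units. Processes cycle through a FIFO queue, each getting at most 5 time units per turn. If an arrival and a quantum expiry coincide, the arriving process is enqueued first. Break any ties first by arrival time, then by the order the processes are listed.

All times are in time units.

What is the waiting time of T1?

11

Schedule: | T1 0-5 | T2 5-10 | T3 10-12 | T1 12-17 | T4 17-21 | T1 21-28 |
Completion: T1=28  T2=10  T3=12  T4=21
Turnaround (C−A): T1=28  T2=8  T3=9  T4=14
Waiting(T1) = turnaround − burst = 28 − 17 = 11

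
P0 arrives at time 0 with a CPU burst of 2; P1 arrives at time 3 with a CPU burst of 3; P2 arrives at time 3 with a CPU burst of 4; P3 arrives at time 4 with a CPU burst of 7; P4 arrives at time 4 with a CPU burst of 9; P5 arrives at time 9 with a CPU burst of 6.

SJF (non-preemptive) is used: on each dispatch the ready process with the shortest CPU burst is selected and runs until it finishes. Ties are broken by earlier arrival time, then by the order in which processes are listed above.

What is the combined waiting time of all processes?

Schedule: | P0 0-2 | idle 2-3 | P1 3-6 | P2 6-10 | P5 10-16 | P3 16-23 | P4 23-32 |
Completion: P0=2  P1=6  P2=10  P3=23  P4=32  P5=16
Turnaround (C−A): P0=2  P1=3  P2=7  P3=19  P4=28  P5=7
Waiting = turnaround − burst: P0=0, P1=0, P2=3, P3=12, P4=19, P5=1
Total waiting = 0 + 0 + 3 + 12 + 19 + 1 = 35

35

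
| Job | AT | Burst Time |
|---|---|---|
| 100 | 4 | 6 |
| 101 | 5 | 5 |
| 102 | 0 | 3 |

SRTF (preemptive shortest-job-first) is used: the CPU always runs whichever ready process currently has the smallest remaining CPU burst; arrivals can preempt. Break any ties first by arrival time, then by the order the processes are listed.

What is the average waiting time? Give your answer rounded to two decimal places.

Gantt: | 102 0-3 | idle 3-4 | 100 4-10 | 101 10-15 |
Completion: 100=10  101=15  102=3
Turnaround (C−A): 100=6  101=10  102=3
Waiting times: 100=0, 101=5, 102=0
Average waiting = (0+5+0) / 3 = 5/3 = 1.67

1.67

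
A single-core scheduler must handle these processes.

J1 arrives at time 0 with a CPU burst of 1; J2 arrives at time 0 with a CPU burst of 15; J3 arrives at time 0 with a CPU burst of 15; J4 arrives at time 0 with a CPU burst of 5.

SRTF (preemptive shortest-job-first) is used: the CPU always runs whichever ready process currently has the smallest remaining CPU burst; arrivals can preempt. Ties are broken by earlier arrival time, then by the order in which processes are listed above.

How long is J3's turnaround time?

Timeline: | J1 0-1 | J4 1-6 | J2 6-21 | J3 21-36 |
Completion: J1=1  J2=21  J3=36  J4=6
Turnaround(J3) = completion − arrival = 36 − 0 = 36

36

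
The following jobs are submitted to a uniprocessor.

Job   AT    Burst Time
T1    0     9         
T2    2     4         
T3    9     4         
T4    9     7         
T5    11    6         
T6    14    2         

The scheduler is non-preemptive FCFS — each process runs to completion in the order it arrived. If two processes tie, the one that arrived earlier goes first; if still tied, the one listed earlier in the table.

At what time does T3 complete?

Schedule: | T1 0-9 | T2 9-13 | T3 13-17 | T4 17-24 | T5 24-30 | T6 30-32 |
Completion: T1=9  T2=13  T3=17  T4=24  T5=30  T6=32
Turnaround (C−A): T1=9  T2=11  T3=8  T4=15  T5=19  T6=18

17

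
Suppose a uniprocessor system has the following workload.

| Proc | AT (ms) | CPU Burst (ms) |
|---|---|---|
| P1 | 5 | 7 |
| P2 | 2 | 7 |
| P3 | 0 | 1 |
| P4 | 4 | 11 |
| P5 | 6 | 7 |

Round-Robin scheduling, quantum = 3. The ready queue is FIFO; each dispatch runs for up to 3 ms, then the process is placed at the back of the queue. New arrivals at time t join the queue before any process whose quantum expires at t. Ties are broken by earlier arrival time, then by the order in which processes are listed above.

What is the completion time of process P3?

Timeline: | P3 0-1 | idle 1-2 | P2 2-5 | P4 5-8 | P1 8-11 | P2 11-14 | P5 14-17 | P4 17-20 | P1 20-23 | P2 23-24 | P5 24-27 | P4 27-30 | P1 30-31 | P5 31-32 | P4 32-34 |
Completion: P1=31  P2=24  P3=1  P4=34  P5=32
Turnaround (C−A): P1=26  P2=22  P3=1  P4=30  P5=26

1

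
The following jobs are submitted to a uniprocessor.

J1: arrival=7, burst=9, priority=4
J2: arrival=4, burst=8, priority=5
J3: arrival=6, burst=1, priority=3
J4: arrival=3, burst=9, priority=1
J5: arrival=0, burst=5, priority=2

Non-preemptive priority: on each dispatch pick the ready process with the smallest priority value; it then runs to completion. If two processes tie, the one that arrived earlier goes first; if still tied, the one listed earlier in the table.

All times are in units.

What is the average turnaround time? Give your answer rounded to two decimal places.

14.00

Gantt: | J5 0-5 | J4 5-14 | J3 14-15 | J1 15-24 | J2 24-32 |
Completion: J1=24  J2=32  J3=15  J4=14  J5=5
Turnaround (C−A): J1=17  J2=28  J3=9  J4=11  J5=5
Turnaround times: J1=17, J2=28, J3=9, J4=11, J5=5
Average turnaround = (17+28+9+11+5) / 5 = 70/5 = 14.00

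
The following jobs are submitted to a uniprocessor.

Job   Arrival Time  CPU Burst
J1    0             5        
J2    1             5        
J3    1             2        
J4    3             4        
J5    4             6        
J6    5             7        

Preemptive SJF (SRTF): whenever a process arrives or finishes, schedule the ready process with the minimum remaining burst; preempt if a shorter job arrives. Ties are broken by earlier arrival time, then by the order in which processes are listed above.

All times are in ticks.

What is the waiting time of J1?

2

Schedule: | J1 0-1 | J3 1-3 | J1 3-7 | J4 7-11 | J2 11-16 | J5 16-22 | J6 22-29 |
Completion: J1=7  J2=16  J3=3  J4=11  J5=22  J6=29
Turnaround (C−A): J1=7  J2=15  J3=2  J4=8  J5=18  J6=24
Waiting(J1) = turnaround − burst = 7 − 5 = 2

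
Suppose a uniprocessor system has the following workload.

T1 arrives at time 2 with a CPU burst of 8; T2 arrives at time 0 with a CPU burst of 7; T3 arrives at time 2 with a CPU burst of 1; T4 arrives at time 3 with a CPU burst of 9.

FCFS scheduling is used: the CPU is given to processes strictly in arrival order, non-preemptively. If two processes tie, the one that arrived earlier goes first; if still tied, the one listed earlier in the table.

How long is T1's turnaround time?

Schedule: | T2 0-7 | T1 7-15 | T3 15-16 | T4 16-25 |
Completion: T1=15  T2=7  T3=16  T4=25
Turnaround(T1) = completion − arrival = 15 − 2 = 13

13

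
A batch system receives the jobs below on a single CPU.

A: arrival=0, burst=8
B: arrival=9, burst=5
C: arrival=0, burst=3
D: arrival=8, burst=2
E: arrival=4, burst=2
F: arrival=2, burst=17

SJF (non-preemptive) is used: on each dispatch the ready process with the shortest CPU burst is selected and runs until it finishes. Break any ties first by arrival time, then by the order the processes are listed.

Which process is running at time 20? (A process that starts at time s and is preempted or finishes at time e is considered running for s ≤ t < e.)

F

Schedule: | C 0-3 | A 3-11 | E 11-13 | D 13-15 | B 15-20 | F 20-37 |
Completion: A=11  B=20  C=3  D=15  E=13  F=37
Turnaround (C−A): A=11  B=11  C=3  D=7  E=9  F=35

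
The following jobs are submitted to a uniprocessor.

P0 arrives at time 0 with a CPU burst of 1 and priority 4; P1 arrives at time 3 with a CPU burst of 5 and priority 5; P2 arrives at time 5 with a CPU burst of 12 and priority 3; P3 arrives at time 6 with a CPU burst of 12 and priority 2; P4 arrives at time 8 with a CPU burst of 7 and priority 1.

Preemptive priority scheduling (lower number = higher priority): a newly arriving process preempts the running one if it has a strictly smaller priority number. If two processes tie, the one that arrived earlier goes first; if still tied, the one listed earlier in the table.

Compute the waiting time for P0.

Schedule: | P0 0-1 | idle 1-3 | P1 3-5 | P2 5-6 | P3 6-8 | P4 8-15 | P3 15-25 | P2 25-36 | P1 36-39 |
Completion: P0=1  P1=39  P2=36  P3=25  P4=15
Waiting(P0) = turnaround − burst = 1 − 1 = 0

0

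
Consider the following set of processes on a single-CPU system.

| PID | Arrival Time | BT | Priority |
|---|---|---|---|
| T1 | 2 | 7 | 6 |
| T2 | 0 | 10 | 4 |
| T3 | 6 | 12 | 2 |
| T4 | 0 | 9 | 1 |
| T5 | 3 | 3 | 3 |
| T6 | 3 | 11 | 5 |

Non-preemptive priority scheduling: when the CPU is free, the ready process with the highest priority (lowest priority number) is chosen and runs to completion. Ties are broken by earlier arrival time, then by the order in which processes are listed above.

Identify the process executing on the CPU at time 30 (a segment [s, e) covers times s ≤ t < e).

Schedule: | T4 0-9 | T3 9-21 | T5 21-24 | T2 24-34 | T6 34-45 | T1 45-52 |
Completion: T1=52  T2=34  T3=21  T4=9  T5=24  T6=45

T2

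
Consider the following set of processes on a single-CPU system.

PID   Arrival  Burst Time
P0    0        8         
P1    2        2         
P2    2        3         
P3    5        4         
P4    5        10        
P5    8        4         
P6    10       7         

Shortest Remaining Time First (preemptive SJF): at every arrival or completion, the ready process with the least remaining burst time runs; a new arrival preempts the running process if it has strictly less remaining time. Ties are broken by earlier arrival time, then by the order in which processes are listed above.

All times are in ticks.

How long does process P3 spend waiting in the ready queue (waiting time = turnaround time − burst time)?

2

Gantt: | P0 0-2 | P1 2-4 | P2 4-7 | P3 7-11 | P5 11-15 | P0 15-21 | P6 21-28 | P4 28-38 |
Completion: P0=21  P1=4  P2=7  P3=11  P4=38  P5=15  P6=28
Waiting(P3) = turnaround − burst = 6 − 4 = 2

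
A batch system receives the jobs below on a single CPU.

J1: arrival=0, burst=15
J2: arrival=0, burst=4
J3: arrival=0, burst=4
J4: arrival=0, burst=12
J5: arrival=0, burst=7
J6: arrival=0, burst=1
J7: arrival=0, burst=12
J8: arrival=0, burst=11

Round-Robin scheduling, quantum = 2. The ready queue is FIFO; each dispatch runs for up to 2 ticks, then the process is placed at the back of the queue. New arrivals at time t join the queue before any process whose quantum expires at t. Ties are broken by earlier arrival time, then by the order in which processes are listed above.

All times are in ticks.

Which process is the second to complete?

J2

Timeline: | J1 0-2 | J2 2-4 | J3 4-6 | J4 6-8 | J5 8-10 | J6 10-11 | J7 11-13 | J8 13-15 | J1 15-17 | J2 17-19 | J3 19-21 | J4 21-23 | J5 23-25 | J7 25-27 | J8 27-29 | J1 29-31 | J4 31-33 | J5 33-35 | J7 35-37 | J8 37-39 | J1 39-41 | J4 41-43 | J5 43-44 | J7 44-46 | J8 46-48 | J1 48-50 | J4 50-52 | J7 52-54 | J8 54-56 | J1 56-58 | J4 58-60 | J7 60-62 | J8 62-63 | J1 63-66 |
Completion: J1=66  J2=19  J3=21  J4=60  J5=44  J6=11  J7=62  J8=63
Turnaround (C−A): J1=66  J2=19  J3=21  J4=60  J5=44  J6=11  J7=62  J8=63
Finish order: J6 → J2 → J3 → J5 → J4 → J7 → J8 → J1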